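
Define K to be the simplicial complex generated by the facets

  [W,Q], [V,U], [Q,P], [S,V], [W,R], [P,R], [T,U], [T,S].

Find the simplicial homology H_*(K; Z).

Fix the vertex order P < Q < R < S < T < U < V < W and write every simplex with vertices in increasing order. Then dim K = 1 and the simplices of K are:

  0-simplices (8): P, Q, R, S, T, U, V, W
  1-simplices (8): PQ, PR, QW, RW, ST, SV, TU, UV

giving chain groups C_0 ≅ Z^8, C_1 ≅ Z^8.

Boundary ∂_1: C_1 → C_0 is given by ∂[p,q] = [q] − [p].
This gives a 8×8 integer matrix of rank 6; reducing to Smith normal form yields diagonal entries (1,1,1,1,1,1).

From H_k ≅ ker(∂_k) / im(∂_{k+1}) we obtain:

  H_0: rank C_0 − rank ∂_1 = 8 − 6 = 2, and the invariant factors of ∂_1 are all 1, so H_0 = Z^2.
  H_1: rank ker ∂_1 − rank ∂_2 = (8 − 6) − 0 = 2, and there is no ∂_2, so H_1 = Z^2.

H_0 = Z^2,  H_1 = Z^2.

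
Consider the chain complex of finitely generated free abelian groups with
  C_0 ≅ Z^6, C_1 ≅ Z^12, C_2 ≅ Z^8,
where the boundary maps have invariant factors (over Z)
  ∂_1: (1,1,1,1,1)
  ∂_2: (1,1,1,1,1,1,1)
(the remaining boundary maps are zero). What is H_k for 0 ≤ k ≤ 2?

H_0: b_0 = 6 − 0 − 5 = 1; torsion from ∂_1 factors > 1: none. So H_0 = Z.
H_1: b_1 = 12 − 5 − 7 = 0; torsion from ∂_2 factors > 1: none. So H_1 = 0.
H_2: b_2 = 8 − 7 − 0 = 1; torsion from ∂_3 factors > 1: none. So H_2 = Z.

H_0 = Z,  H_1 = 0,  H_2 = Z.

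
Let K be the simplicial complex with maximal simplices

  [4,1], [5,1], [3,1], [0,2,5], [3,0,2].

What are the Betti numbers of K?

Order the vertices as 0 < 1 < 2 < 3 < 4 < 5. Listing each simplex with vertices in this order, K has dimension 2 with simplices:

  0-simplices (6): [0], [1], [2], [3], [4], [5]
  1-simplices (8): [0,2], [0,3], [0,5], [1,3], [1,4], [1,5], [2,3], [2,5]
  2-simplices (2): [0,2,3], [0,2,5]

so the chain groups are C_0 ≅ Z^6, C_1 ≅ Z^8, C_2 ≅ Z^2.

∂_1: C_1 → C_0 sends each edge [p,q] (with p < q) to q − p.
This gives a 6×8 integer matrix of rank 5; reducing to Smith normal form yields diagonal entries (1,1,1,1,1).

∂_2: C_2 → C_1 acts by ∂[p,q,r] = [q,r] − [p,r] + [p,q]. For instance
  ∂[0,2,5] = [2,5] − [0,5] + [0,2],
  ∂[0,2,3] = [2,3] − [0,3] + [0,2].
This gives a 8×2 integer matrix of rank 2; reducing to Smith normal form yields diagonal entries (1,1).

From H_k ≅ ker(∂_k) / im(∂_{k+1}) we obtain:

  H_0: rank C_0 − rank ∂_1 = 6 − 5 = 1, and the invariant factors of ∂_1 are all 1, so H_0 ≅ Z.
  H_1: rank ker ∂_1 − rank ∂_2 = (8 − 5) − 2 = 1, and the invariant factors of ∂_2 are all 1, so H_1 ≅ Z.
  H_2: rank ker ∂_2 − rank ∂_3 = (2 − 2) − 0 = 0, and there is no ∂_3, so H_2 ≅ 0.

Hence the Betti numbers are b_0 = 1, b_1 = 1, b_2 = 0.

b_0 = 1, b_1 = 1, b_2 = 0.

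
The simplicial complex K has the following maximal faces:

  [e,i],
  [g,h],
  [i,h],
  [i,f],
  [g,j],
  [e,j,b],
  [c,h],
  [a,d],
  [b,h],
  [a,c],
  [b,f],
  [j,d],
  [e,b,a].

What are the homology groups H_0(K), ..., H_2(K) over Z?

H_0 ≅ Z,  H_1 ≅ Z^5,  H_2 = 0.

K has 10 vertices, 16 edges, 2 triangles.
rank ∂_0 = 0, rank ∂_1 = 9 ⇒ b_0 = 10 − 0 − 9 = 1; all invariant factors of ∂_1 are 1 so no torsion. So H_0 ≅ Z.
rank ∂_1 = 9, rank ∂_2 = 2 ⇒ b_1 = 16 − 9 − 2 = 5; all invariant factors of ∂_2 are 1 so no torsion. So H_1 ≅ Z^5.
rank ∂_2 = 2, rank ∂_3 = 0 ⇒ b_2 = 2 − 2 − 0 = 0. So H_2 ≅ 0.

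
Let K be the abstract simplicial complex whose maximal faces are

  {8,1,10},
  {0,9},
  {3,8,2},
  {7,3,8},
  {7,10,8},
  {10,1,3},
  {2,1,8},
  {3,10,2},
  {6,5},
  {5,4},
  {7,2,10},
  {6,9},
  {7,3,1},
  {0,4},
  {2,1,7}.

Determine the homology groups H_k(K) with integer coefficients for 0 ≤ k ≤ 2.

Order the vertices as 0 < 1 < 2 < 3 < 4 < 5 < 6 < 7 < 8 < 9 < 10. Listing each simplex with vertices in this order, K has dimension 2 with simplices:

  0-simplices (11): [0], [1], [2], [3], [4], [5], [6], [7], [8], [9], [10]
  1-simplices (20): [0,4], [0,9], [1,2], [1,3], [1,7], [1,8], [1,10], [2,3], [2,7], [2,8], [2,10], [3,7], [3,8], [3,10], [4,5], [5,6], [6,9], [7,8], [7,10], [8,10]
  2-simplices (10): [1,2,7], [1,2,8], [1,3,7], [1,3,10], [1,8,10], [2,3,8], [2,3,10], [2,7,10], [3,7,8], [7,8,10]

so the chain groups are C_0 ≅ Z^11, C_1 ≅ Z^20, C_2 ≅ Z^10.

∂_1: C_1 → C_0 sends each edge [p,q] (with p < q) to q − p.
The resulting 11×20 matrix has rank 9, and its Smith normal form has invariant factors (1,1,1,1,1,1,1,1,1).

Boundary ∂_2: C_2 → C_1 sends each 2-simplex [p,q,r] to [q,r] − [p,r] + [p,q]. For instance
  ∂[1,2,7] = [2,7] − [1,7] + [1,2],
  ∂[1,3,10] = [3,10] − [1,10] + [1,3].
This gives a 20×10 integer matrix of rank 10; reducing to Smith normal form yields diagonal entries (1,1,1,1,1,1,1,1,1,2).

Reading off H_k = ker ∂_k / im ∂_{k+1}:

  H_0: rank C_0 − rank ∂_1 = 11 − 9 = 2, and the invariant factors of ∂_1 are all 1, so H_0 = Z^2.
  H_1: rank ker ∂_1 − rank ∂_2 = (20 − 9) − 10 = 1, and ∂_2 has invariant factor 2 > 1, so H_1 = Z ⊕ Z_2.
  H_2: rank ker ∂_2 − rank ∂_3 = (10 − 10) − 0 = 0, and there is no ∂_3, so H_2 = 0.

H_0 = Z^2,  H_1 = Z ⊕ Z_2,  H_2 = 0.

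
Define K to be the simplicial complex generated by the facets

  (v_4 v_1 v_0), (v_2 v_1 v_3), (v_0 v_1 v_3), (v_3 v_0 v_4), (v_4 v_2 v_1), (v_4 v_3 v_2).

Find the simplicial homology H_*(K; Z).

H_0 = Z,  H_1 = 0,  H_2 = Z.

We work with the vertex ordering v_0 < v_1 < v_2 < v_3 < v_4. The simplices of K, each written with vertices in increasing order, are:

  0-simplices (5): [v_0], [v_1], [v_2], [v_3], [v_4]
  1-simplices (9): [v_0,v_1], [v_0,v_3], [v_0,v_4], [v_1,v_2], [v_1,v_3], [v_1,v_4], [v_2,v_3], [v_2,v_4], [v_3,v_4]
  2-simplices (6): [v_0,v_1,v_3], [v_0,v_1,v_4], [v_0,v_3,v_4], [v_1,v_2,v_3], [v_1,v_2,v_4], [v_2,v_3,v_4]

so the chain groups are C_0 ≅ Z^5, C_1 ≅ Z^9, C_2 ≅ Z^6.

The boundary map ∂_1: C_1 → C_0 is given by ∂[p,q] = [q] − [p]. For instance
  ∂[v_0,v_1] = [v_1] − [v_0].
As a 5×9 matrix over Z this has rank 4, with invariant factors (1,1,1,1).

∂_2: C_2 → C_1 maps a triangle to the signed sum of its edges. For instance
  ∂[v_2,v_3,v_4] = [v_3,v_4] − [v_2,v_4] + [v_2,v_3],
  ∂[v_0,v_1,v_3] = [v_1,v_3] − [v_0,v_3] + [v_0,v_1].
This gives a 9×6 integer matrix of rank 5; reducing to Smith normal form yields diagonal entries (1,1,1,1,1).

From H_k ≅ ker(∂_k) / im(∂_{k+1}) we obtain:

  H_0: rank C_0 − rank ∂_1 = 5 − 4 = 1, and the invariant factors of ∂_1 are all 1, so H_0 = Z.
  H_1: rank ker ∂_1 − rank ∂_2 = (9 − 4) − 5 = 0, and the invariant factors of ∂_2 are all 1, so H_1 = 0.
  H_2: rank ker ∂_2 − rank ∂_3 = (6 − 5) − 0 = 1, and there is no ∂_3, so H_2 = Z.

As a check, the Euler characteristic is 5 − 9 + 6 = 2, which agrees with 1 − 0 + 1 = 2.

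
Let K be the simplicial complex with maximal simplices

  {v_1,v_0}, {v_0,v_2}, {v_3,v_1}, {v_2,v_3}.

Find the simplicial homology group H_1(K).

H_1 ≅ Z.

Order the vertices as v_0 < v_1 < v_2 < v_3. Listing each simplex with vertices in this order, K has dimension 1 with simplices:

  0-simplices (4): [v_0], [v_1], [v_2], [v_3]
  1-simplices (4): [v_0,v_1], [v_0,v_2], [v_1,v_3], [v_2,v_3]

giving chain groups C_0 ≅ Z^4, C_1 ≅ Z^4.

Boundary ∂_1: C_1 → C_0 maps an edge to its endpoints' difference, ∂[p,q] = q − p.
As a 4×4 matrix over Z this has rank 3, with invariant factors (1,1,1).

From H_k ≅ ker(∂_k) / im(∂_{k+1}) we obtain:

  H_1: rank ker ∂_1 − rank ∂_2 = (4 − 3) − 0 = 1, and there is no ∂_2, so H_1 = Z.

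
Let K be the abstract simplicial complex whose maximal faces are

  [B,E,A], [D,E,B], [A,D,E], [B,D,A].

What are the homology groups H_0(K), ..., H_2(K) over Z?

Order the vertices as A < B < D < E. Listing each simplex with vertices in this order, K has dimension 2 with simplices:

  0-simplices (4): A, B, D, E
  1-simplices (6): AB, AD, AE, BD, BE, DE
  2-simplices (4): ABD, ABE, ADE, BDE

so the chain groups are C_0 ≅ Z^4, C_1 ≅ Z^6, C_2 ≅ Z^4.

Boundary ∂_1: C_1 → C_0 maps an edge to its endpoints' difference, ∂[p,q] = q − p. For instance
  ∂DE = E − D.
The resulting 4×6 matrix has rank 3, and its Smith normal form has invariant factors (1,1,1).

The boundary map ∂_2: C_2 → C_1 sends each 2-simplex [p,q,r] to [q,r] − [p,r] + [p,q]. For instance
  ∂ABE = BE − AE + AB,
  ∂BDE = DE − BE + BD.
The resulting 6×4 matrix has rank 3, and its Smith normal form has invariant factors (1,1,1).

Now H_k = ker ∂_k / im ∂_{k+1}, so:

  H_0: rank C_0 − rank ∂_1 = 4 − 3 = 1, and the invariant factors of ∂_1 are all 1, so H_0 ≅ Z.
  H_1: rank ker ∂_1 − rank ∂_2 = (6 − 3) − 3 = 0, and the invariant factors of ∂_2 are all 1, so H_1 ≅ 0.
  H_2: rank ker ∂_2 − rank ∂_3 = (4 − 3) − 0 = 1, and there is no ∂_3, so H_2 ≅ Z.

H_0 = Z,  H_1 = 0,  H_2 = Z.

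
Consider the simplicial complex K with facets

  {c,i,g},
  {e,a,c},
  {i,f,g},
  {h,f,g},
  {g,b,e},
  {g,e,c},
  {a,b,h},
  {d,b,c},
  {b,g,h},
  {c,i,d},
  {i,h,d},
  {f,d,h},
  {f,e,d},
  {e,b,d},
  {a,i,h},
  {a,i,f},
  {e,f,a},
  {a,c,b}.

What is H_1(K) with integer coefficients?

K has 9 vertices, 27 edges, 18 triangles.
rank ∂_1 = 8, rank ∂_2 = 18 ⇒ b_1 = 27 − 8 − 18 = 1; ∂_2 has invariant factor(s) [2] giving torsion. So H_1 = Z ⊕ Z/2Z.

H_1 ≅ Z ⊕ Z/2Z.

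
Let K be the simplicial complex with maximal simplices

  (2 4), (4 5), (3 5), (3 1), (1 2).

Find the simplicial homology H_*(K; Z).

H_0 ≅ Z,  H_1 ≅ Z.

K has 5 vertices, 5 edges.
rank ∂_0 = 0, rank ∂_1 = 4 ⇒ b_0 = 5 − 0 − 4 = 1; all invariant factors of ∂_1 are 1 so no torsion. So H_0 ≅ Z.
rank ∂_1 = 4, rank ∂_2 = 0 ⇒ b_1 = 5 − 4 − 0 = 1. So H_1 ≅ Z.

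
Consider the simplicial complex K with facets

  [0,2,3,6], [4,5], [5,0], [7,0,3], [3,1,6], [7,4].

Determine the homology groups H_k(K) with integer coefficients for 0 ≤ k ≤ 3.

Order the vertices as 0 < 1 < 2 < 3 < 4 < 5 < 6 < 7. Listing each simplex with vertices in this order, K has dimension 3 with simplices:

  0-simplices (8): [0], [1], [2], [3], [4], [5], [6], [7]
  1-simplices (13): [0,2], [0,3], [0,5], [0,6], [0,7], [1,3], [1,6], [2,3], [2,6], [3,6], [3,7], [4,5], [4,7]
  2-simplices (6): [0,2,3], [0,2,6], [0,3,6], [0,3,7], [1,3,6], [2,3,6]
  3-simplices (1): [0,2,3,6]

so the chain groups are C_0 ≅ Z^8, C_1 ≅ Z^13, C_2 ≅ Z^6, C_3 ≅ Z^1.

Boundary ∂_1: C_1 → C_0 sends each edge [p,q] (with p < q) to q − p.
This gives a 8×13 integer matrix of rank 7; reducing to Smith normal form yields diagonal entries (1,1,1,1,1,1,1).

Boundary ∂_2: C_2 → C_1 sends each 2-simplex [p,q,r] to [q,r] − [p,r] + [p,q]. For instance
  ∂[0,3,7] = [3,7] − [0,7] + [0,3],
  ∂[2,3,6] = [3,6] − [2,6] + [2,3].
As a 13×6 matrix over Z this has rank 5, with invariant factors (1,1,1,1,1).

Boundary ∂_3: C_3 → C_2 sends each 3-simplex σ to the alternating sum Σ_i (−1)^i (σ with its i-th vertex removed). For instance
  ∂[0,2,3,6] = [2,3,6] − [0,3,6] + [0,2,6] − [0,2,3].
As a 6×1 matrix over Z this has rank 1, with invariant factors (1).

From H_k ≅ ker(∂_k) / im(∂_{k+1}) we obtain:

  H_0: rank C_0 − rank ∂_1 = 8 − 7 = 1, and the invariant factors of ∂_1 are all 1, so H_0 ≅ Z.
  H_1: rank ker ∂_1 − rank ∂_2 = (13 − 7) − 5 = 1, and the invariant factors of ∂_2 are all 1, so H_1 ≅ Z.
  H_2: rank ker ∂_2 − rank ∂_3 = (6 − 5) − 1 = 0, and the invariant factors of ∂_3 are all 1, so H_2 ≅ 0.
  H_3: rank ker ∂_3 − rank ∂_4 = (1 − 1) − 0 = 0, and there is no ∂_4, so H_3 ≅ 0.

H_0 ≅ Z,  H_1 ≅ Z,  H_2 = 0,  H_3 = 0.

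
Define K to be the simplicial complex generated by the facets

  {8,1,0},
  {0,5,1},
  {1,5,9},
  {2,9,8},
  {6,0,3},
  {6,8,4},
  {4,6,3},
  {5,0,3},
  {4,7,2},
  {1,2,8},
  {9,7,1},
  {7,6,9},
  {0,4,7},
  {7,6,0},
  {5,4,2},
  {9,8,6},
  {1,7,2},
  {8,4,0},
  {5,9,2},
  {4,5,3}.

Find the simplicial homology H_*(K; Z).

We work with the vertex ordering 0 < 1 < 2 < 3 < 4 < 5 < 6 < 7 < 8 < 9. The simplices of K, each written with vertices in increasing order, are:

  0-simplices (10): [0], [1], [2], [3], [4], [5], [6], [7], [8], [9]
  1-simplices (30): (30 of them)
  2-simplices (20): (20 of them)

Hence C_0 ≅ Z^10, C_1 ≅ Z^30, C_2 ≅ Z^20.

The boundary map ∂_1: C_1 → C_0 is given by ∂[p,q] = [q] − [p]. For instance
  ∂[1,7] = [7] − [1].
This gives a 10×30 integer matrix of rank 9; reducing to Smith normal form yields diagonal entries (1,1,1,1,1,1,1,1,1).

Boundary ∂_2: C_2 → C_1 maps a triangle to the signed sum of its edges. For instance
  ∂[0,4,8] = [4,8] − [0,8] + [0,4],
  ∂[3,4,6] = [4,6] − [3,6] + [3,4].
This gives a 30×20 integer matrix of rank 20; reducing to Smith normal form yields diagonal entries (1,1,1,1,1,1,1,1,1,1,1,1,1,1,1,1,1,1,1,2).

From H_k ≅ ker(∂_k) / im(∂_{k+1}) we obtain:

  H_0: rank C_0 − rank ∂_1 = 10 − 9 = 1, and the invariant factors of ∂_1 are all 1, so H_0 = Z.
  H_1: rank ker ∂_1 − rank ∂_2 = (30 − 9) − 20 = 1, and ∂_2 has invariant factor 2 > 1, so H_1 = Z × Z/2.
  H_2: rank ker ∂_2 − rank ∂_3 = (20 − 20) − 0 = 0, and there is no ∂_3, so H_2 = 0.

As a check, the Euler characteristic is 10 − 30 + 20 = 0, which agrees with 1 − 1 + 0 = 0.

H_0 ≅ Z,  H_1 ≅ Z × Z/2,  H_2 = 0.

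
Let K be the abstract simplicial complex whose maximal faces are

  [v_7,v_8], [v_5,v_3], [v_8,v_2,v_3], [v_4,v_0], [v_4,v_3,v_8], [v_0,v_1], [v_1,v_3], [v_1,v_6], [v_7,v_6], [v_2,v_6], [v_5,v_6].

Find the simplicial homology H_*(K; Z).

Take the total order v_0 < v_1 < v_2 < v_3 < v_4 < v_5 < v_6 < v_7 < v_8 on the vertex set. Then K (dimension 2) consists of the simplices:

  0-simplices (9): [v_0], [v_1], [v_2], [v_3], [v_4], [v_5], [v_6], [v_7], [v_8]
  1-simplices (14): [v_0,v_1], [v_0,v_4], [v_1,v_3], [v_1,v_6], [v_2,v_3], [v_2,v_6], [v_2,v_8], [v_3,v_4], [v_3,v_5], [v_3,v_8], [v_4,v_8], [v_5,v_6], [v_6,v_7], [v_7,v_8]
  2-simplices (2): [v_2,v_3,v_8], [v_3,v_4,v_8]

Hence C_0 ≅ Z^9, C_1 ≅ Z^14, C_2 ≅ Z^2.

Boundary ∂_1: C_1 → C_0 is given by ∂[p,q] = [q] − [p].
This gives a 9×14 integer matrix of rank 8; reducing to Smith normal form yields diagonal entries (1,1,1,1,1,1,1,1).

The boundary map ∂_2: C_2 → C_1 acts by ∂[p,q,r] = [q,r] − [p,r] + [p,q]. For instance
  ∂[v_2,v_3,v_8] = [v_3,v_8] − [v_2,v_8] + [v_2,v_3],
  ∂[v_3,v_4,v_8] = [v_4,v_8] − [v_3,v_8] + [v_3,v_4].
The resulting 14×2 matrix has rank 2, and its Smith normal form has invariant factors (1,1).

Now H_k = ker ∂_k / im ∂_{k+1}, so:

  H_0: rank C_0 − rank ∂_1 = 9 − 8 = 1, and the invariant factors of ∂_1 are all 1, so H_0 = Z.
  H_1: rank ker ∂_1 − rank ∂_2 = (14 − 8) − 2 = 4, and the invariant factors of ∂_2 are all 1, so H_1 = Z^4.
  H_2: rank ker ∂_2 − rank ∂_3 = (2 − 2) − 0 = 0, and there is no ∂_3, so H_2 = 0.

H_0 ≅ Z,  H_1 ≅ Z^4,  H_2 = 0.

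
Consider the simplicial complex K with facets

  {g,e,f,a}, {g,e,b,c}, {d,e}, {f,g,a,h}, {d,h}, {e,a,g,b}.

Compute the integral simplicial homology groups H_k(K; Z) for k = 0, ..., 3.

H_0 = Z,  H_1 = Z,  H_2 = 0,  H_3 = 0.

Order the vertices as a < b < c < d < e < f < g < h. Listing each simplex with vertices in this order, K has dimension 3 with simplices:

  0-simplices (8): a, b, c, d, e, f, g, h
  1-simplices (17): ab, ae, af, ag, ah, bc, be, bg, ce, cg, de, dh, ef, eg, fg, fh, gh
  2-simplices (13): abe, abg, aef, aeg, afg, afh, agh, bce, bcg, beg, ceg, efg, fgh
  3-simplices (4): abeg, aefg, afgh, bceg

giving chain groups C_0 ≅ Z^8, C_1 ≅ Z^17, C_2 ≅ Z^13, C_3 ≅ Z^4.

∂_1: C_1 → C_0 sends each edge [p,q] (with p < q) to q − p. For instance
  ∂af = f − a.
The 8×17 boundary matrix has rank 7 and Smith normal form diag(1,1,1,1,1,1,1).

∂_2: C_2 → C_1 sends each 2-simplex [p,q,r] to [q,r] − [p,r] + [p,q]. For instance
  ∂aeg = eg − ag + ae,
  ∂ceg = eg − cg + ce.
As a 17×13 matrix over Z this has rank 9, with invariant factors (1,1,1,1,1,1,1,1,1).

The boundary map ∂_3: C_3 → C_2 sends each 3-simplex σ to the alternating sum Σ_i (−1)^i (σ with its i-th vertex removed). For instance
  ∂afgh = fgh − agh + afh − afg,
  ∂bceg = ceg − beg + bcg − bce.
The 13×4 boundary matrix has rank 4 and Smith normal form diag(1,1,1,1).

Now H_k = ker ∂_k / im ∂_{k+1}, so:

  H_0: rank C_0 − rank ∂_1 = 8 − 7 = 1, and the invariant factors of ∂_1 are all 1, so H_0 = Z.
  H_1: rank ker ∂_1 − rank ∂_2 = (17 − 7) − 9 = 1, and the invariant factors of ∂_2 are all 1, so H_1 = Z.
  H_2: rank ker ∂_2 − rank ∂_3 = (13 − 9) − 4 = 0, and the invariant factors of ∂_3 are all 1, so H_2 = 0.
  H_3: rank ker ∂_3 − rank ∂_4 = (4 − 4) − 0 = 0, and there is no ∂_4, so H_3 = 0.

As a check, the Euler characteristic is 8 − 17 + 13 − 4 = 0, which agrees with 1 − 1 + 0 − 0 = 0.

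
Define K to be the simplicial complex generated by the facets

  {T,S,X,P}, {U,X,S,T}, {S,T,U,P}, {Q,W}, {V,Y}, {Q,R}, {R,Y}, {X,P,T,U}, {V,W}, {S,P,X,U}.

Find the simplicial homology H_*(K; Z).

H_0 = Z^2,  H_1 = Z,  H_2 = 0,  H_3 = Z.

Fix the vertex order P < Q < R < S < T < U < V < W < X < Y and write every simplex with vertices in increasing order. Then dim K = 3 and the simplices of K are:

  0-simplices (10): P, Q, R, S, T, U, V, W, X, Y
  1-simplices (15): PS, PT, PU, PX, QR, QW, RY, ST, SU, SX, TU, TX, UX, VW, VY
  2-simplices (10): PST, PSU, PSX, PTU, PTX, PUX, STU, STX, SUX, TUX
  3-simplices (5): PSTU, PSTX, PSUX, PTUX, STUX

giving chain groups C_0 ≅ Z^10, C_1 ≅ Z^15, C_2 ≅ Z^10, C_3 ≅ Z^5.

Boundary ∂_1: C_1 → C_0 is given by ∂[p,q] = [q] − [p]. For instance
  ∂VY = Y − V.
The 10×15 boundary matrix has rank 8 and Smith normal form diag(1,1,1,1,1,1,1,1).

∂_2: C_2 → C_1 maps a triangle to the signed sum of its edges. For instance
  ∂STU = TU − SU + ST,
  ∂PTX = TX − PX + PT.
As a 15×10 matrix over Z this has rank 6, with invariant factors (1,1,1,1,1,1).

The boundary map ∂_3: C_3 → C_2 sends each 3-simplex σ to the alternating sum Σ_i (−1)^i (σ with its i-th vertex removed). For instance
  ∂PSTX = STX − PTX + PSX − PST,
  ∂PTUX = TUX − PUX + PTX − PTU.
The resulting 10×5 matrix has rank 4, and its Smith normal form has invariant factors (1,1,1,1).

Now H_k = ker ∂_k / im ∂_{k+1}, so:

  H_0: rank C_0 − rank ∂_1 = 10 − 8 = 2, and the invariant factors of ∂_1 are all 1, so H_0 ≅ Z^2.
  H_1: rank ker ∂_1 − rank ∂_2 = (15 − 8) − 6 = 1, and the invariant factors of ∂_2 are all 1, so H_1 ≅ Z.
  H_2: rank ker ∂_2 − rank ∂_3 = (10 − 6) − 4 = 0, and the invariant factors of ∂_3 are all 1, so H_2 ≅ 0.
  H_3: rank ker ∂_3 − rank ∂_4 = (5 − 4) − 0 = 1, and there is no ∂_4, so H_3 ≅ Z.

(K is a triangulation of the disjoint union of the 3-sphere S^3 and the circle S^1.)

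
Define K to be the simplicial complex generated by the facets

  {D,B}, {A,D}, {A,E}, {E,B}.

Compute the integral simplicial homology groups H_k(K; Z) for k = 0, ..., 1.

H_0 ≅ Z,  H_1 ≅ Z.

Order the vertices as A < B < D < E. Listing each simplex with vertices in this order, K has dimension 1 with simplices:

  0-simplices (4): A, B, D, E
  1-simplices (4): AD, AE, BD, BE

Hence C_0 ≅ Z^4, C_1 ≅ Z^4.

Boundary ∂_1: C_1 → C_0 is given by ∂[p,q] = [q] − [p].
This gives a 4×4 integer matrix of rank 3; reducing to Smith normal form yields diagonal entries (1,1,1).

Computing H_k = (kernel of ∂_k) / (image of ∂_{k+1}):

  H_0: rank C_0 − rank ∂_1 = 4 − 3 = 1, and the invariant factors of ∂_1 are all 1, so H_0 = Z.
  H_1: rank ker ∂_1 − rank ∂_2 = (4 − 3) − 0 = 1, and there is no ∂_2, so H_1 = Z.

As a check, the Euler characteristic is 4 − 4 = 0, which agrees with 1 − 1 = 0.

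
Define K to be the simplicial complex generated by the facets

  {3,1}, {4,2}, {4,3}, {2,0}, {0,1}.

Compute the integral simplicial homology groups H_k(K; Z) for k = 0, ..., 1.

H_0 ≅ Z,  H_1 ≅ Z.

Order the vertices as 0 < 1 < 2 < 3 < 4. Listing each simplex with vertices in this order, K has dimension 1 with simplices:

  0-simplices (5): [0], [1], [2], [3], [4]
  1-simplices (5): [0,1], [0,2], [1,3], [2,4], [3,4]

Hence C_0 ≅ Z^5, C_1 ≅ Z^5.

The boundary map ∂_1: C_1 → C_0 is given by ∂[p,q] = [q] − [p]. For instance
  ∂[3,4] = [4] − [3].
As a 5×5 matrix over Z this has rank 4, with invariant factors (1,1,1,1).

Now H_k = ker ∂_k / im ∂_{k+1}, so:

  H_0: rank C_0 − rank ∂_1 = 5 − 4 = 1, and the invariant factors of ∂_1 are all 1, so H_0 ≅ Z.
  H_1: rank ker ∂_1 − rank ∂_2 = (5 − 4) − 0 = 1, and there is no ∂_2, so H_1 ≅ Z.

As a check, the Euler characteristic is 5 − 5 = 0, which agrees with 1 − 1 = 0.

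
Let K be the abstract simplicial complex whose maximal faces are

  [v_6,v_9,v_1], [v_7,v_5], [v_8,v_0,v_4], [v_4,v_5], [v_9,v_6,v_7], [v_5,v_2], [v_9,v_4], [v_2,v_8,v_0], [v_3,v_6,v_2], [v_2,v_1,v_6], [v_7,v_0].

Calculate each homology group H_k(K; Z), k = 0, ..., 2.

H_0 = Z,  H_1 = Z^4,  H_2 = 0.

Fix the vertex order v_0 < v_1 < v_2 < v_3 < v_4 < v_5 < v_6 < v_7 < v_8 < v_9 and write every simplex with vertices in increasing order. Then dim K = 2 and the simplices of K are:

  0-simplices (10): [v_0], [v_1], [v_2], [v_3], [v_4], [v_5], [v_6], [v_7], [v_8], [v_9]
  1-simplices (19): (19 of them)
  2-simplices (6): [v_0,v_2,v_8], [v_0,v_4,v_8], [v_1,v_2,v_6], [v_1,v_6,v_9], [v_2,v_3,v_6], [v_6,v_7,v_9]

giving chain groups C_0 ≅ Z^10, C_1 ≅ Z^19, C_2 ≅ Z^6.

∂_1: C_1 → C_0 is given by ∂[p,q] = [q] − [p]. For instance
  ∂[v_7,v_9] = [v_9] − [v_7].
The resulting 10×19 matrix has rank 9, and its Smith normal form has invariant factors (1,1,1,1,1,1,1,1,1).

The boundary map ∂_2: C_2 → C_1 sends each 2-simplex [p,q,r] to [q,r] − [p,r] + [p,q]. For instance
  ∂[v_0,v_2,v_8] = [v_2,v_8] − [v_0,v_8] + [v_0,v_2],
  ∂[v_0,v_4,v_8] = [v_4,v_8] − [v_0,v_8] + [v_0,v_4].
The resulting 19×6 matrix has rank 6, and its Smith normal form has invariant factors (1,1,1,1,1,1).

Reading off H_k = ker ∂_k / im ∂_{k+1}:

  H_0: rank C_0 − rank ∂_1 = 10 − 9 = 1, and the invariant factors of ∂_1 are all 1, so H_0 ≅ Z.
  H_1: rank ker ∂_1 − rank ∂_2 = (19 − 9) − 6 = 4, and the invariant factors of ∂_2 are all 1, so H_1 ≅ Z^4.
  H_2: rank ker ∂_2 − rank ∂_3 = (6 − 6) − 0 = 0, and there is no ∂_3, so H_2 ≅ 0.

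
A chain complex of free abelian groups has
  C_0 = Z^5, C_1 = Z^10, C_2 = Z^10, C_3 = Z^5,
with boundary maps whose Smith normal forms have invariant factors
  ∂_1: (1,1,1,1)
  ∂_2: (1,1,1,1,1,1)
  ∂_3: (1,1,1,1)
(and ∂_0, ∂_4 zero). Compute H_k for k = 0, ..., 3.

H_0: b_0 = 5 − 0 − 4 = 1; torsion from ∂_1 factors > 1: none. So H_0 ≅ Z.
H_1: b_1 = 10 − 4 − 6 = 0; torsion from ∂_2 factors > 1: none. So H_1 ≅ 0.
H_2: b_2 = 10 − 6 − 4 = 0; torsion from ∂_3 factors > 1: none. So H_2 ≅ 0.
H_3: b_3 = 5 − 4 − 0 = 1; torsion from ∂_4 factors > 1: none. So H_3 ≅ Z.

H_0 ≅ Z,  H_1 = 0,  H_2 = 0,  H_3 ≅ Z.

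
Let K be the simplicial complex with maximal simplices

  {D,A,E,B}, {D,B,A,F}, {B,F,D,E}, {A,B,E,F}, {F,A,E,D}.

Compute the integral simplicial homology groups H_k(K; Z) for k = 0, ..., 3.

H_0 ≅ Z,  H_1 = 0,  H_2 = 0,  H_3 ≅ Z.

Take the total order A < B < D < E < F on the vertex set. Then K (dimension 3) consists of the simplices:

  0-simplices (5): A, B, D, E, F
  1-simplices (10): AB, AD, AE, AF, BD, BE, BF, DE, DF, EF
  2-simplices (10): ABD, ABE, ABF, ADE, ADF, AEF, BDE, BDF, BEF, DEF
  3-simplices (5): ABDE, ABDF, ABEF, ADEF, BDEF

so the chain groups are C_0 ≅ Z^5, C_1 ≅ Z^10, C_2 ≅ Z^10, C_3 ≅ Z^5.

The boundary map ∂_1: C_1 → C_0 sends each edge [p,q] (with p < q) to q − p.
As a 5×10 matrix over Z this has rank 4, with invariant factors (1,1,1,1).

Boundary ∂_2: C_2 → C_1 maps a triangle to the signed sum of its edges. For instance
  ∂BDF = DF − BF + BD,
  ∂DEF = EF − DF + DE.
The resulting 10×10 matrix has rank 6, and its Smith normal form has invariant factors (1,1,1,1,1,1).

The boundary map ∂_3: C_3 → C_2 sends each 3-simplex σ to the alternating sum Σ_i (−1)^i (σ with its i-th vertex removed). For instance
  ∂ABDE = BDE − ADE + ABE − ABD,
  ∂ADEF = DEF − AEF + ADF − ADE.
The resulting 10×5 matrix has rank 4, and its Smith normal form has invariant factors (1,1,1,1).

Now H_k = ker ∂_k / im ∂_{k+1}, so:

  H_0: rank C_0 − rank ∂_1 = 5 − 4 = 1, and the invariant factors of ∂_1 are all 1, so H_0 ≅ Z.
  H_1: rank ker ∂_1 − rank ∂_2 = (10 − 4) − 6 = 0, and the invariant factors of ∂_2 are all 1, so H_1 ≅ 0.
  H_2: rank ker ∂_2 − rank ∂_3 = (10 − 6) − 4 = 0, and the invariant factors of ∂_3 are all 1, so H_2 ≅ 0.
  H_3: rank ker ∂_3 − rank ∂_4 = (5 − 4) − 0 = 1, and there is no ∂_4, so H_3 ≅ Z.

(K is a triangulation of the 3-sphere S^3.)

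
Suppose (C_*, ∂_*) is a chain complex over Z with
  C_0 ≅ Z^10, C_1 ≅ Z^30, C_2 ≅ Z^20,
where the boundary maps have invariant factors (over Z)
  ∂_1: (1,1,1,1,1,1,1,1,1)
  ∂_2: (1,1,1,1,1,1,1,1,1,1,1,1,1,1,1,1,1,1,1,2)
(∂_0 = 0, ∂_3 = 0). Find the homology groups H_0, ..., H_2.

H_0: b_0 = 10 − 0 − 9 = 1; torsion from ∂_1 factors > 1: none. So H_0 ≅ Z.
H_1: b_1 = 30 − 9 − 20 = 1; torsion from ∂_2 factors > 1: [2]. So H_1 ≅ Z ⊕ Z/2.
H_2: b_2 = 20 − 20 − 0 = 0; torsion from ∂_3 factors > 1: none. So H_2 ≅ 0.

H_0 ≅ Z,  H_1 ≅ Z ⊕ Z/2,  H_2 = 0.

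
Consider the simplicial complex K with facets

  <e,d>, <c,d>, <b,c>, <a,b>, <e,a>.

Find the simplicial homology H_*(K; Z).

H_0 = Z,  H_1 = Z.

Take the total order a < b < c < d < e on the vertex set. Then K (dimension 1) consists of the simplices:

  0-simplices (5): a, b, c, d, e
  1-simplices (5): ab, ae, bc, cd, de

giving chain groups C_0 ≅ Z^5, C_1 ≅ Z^5.

Boundary ∂_1: C_1 → C_0 sends each edge [p,q] (with p < q) to q − p.
The 5×5 boundary matrix has rank 4 and Smith normal form diag(1,1,1,1).

Now H_k = ker ∂_k / im ∂_{k+1}, so:

  H_0: rank C_0 − rank ∂_1 = 5 − 4 = 1, and the invariant factors of ∂_1 are all 1, so H_0 = Z.
  H_1: rank ker ∂_1 − rank ∂_2 = (5 − 4) − 0 = 1, and there is no ∂_2, so H_1 = Z.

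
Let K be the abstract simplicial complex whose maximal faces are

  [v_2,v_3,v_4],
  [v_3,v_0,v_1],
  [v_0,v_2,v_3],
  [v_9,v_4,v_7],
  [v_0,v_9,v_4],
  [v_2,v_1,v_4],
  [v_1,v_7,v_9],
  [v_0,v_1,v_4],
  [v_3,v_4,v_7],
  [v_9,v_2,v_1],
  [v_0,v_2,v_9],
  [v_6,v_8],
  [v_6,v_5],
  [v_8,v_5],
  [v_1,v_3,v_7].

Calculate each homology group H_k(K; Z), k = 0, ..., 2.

H_0 ≅ Z^2,  H_1 ≅ Z ⊕ Z/2,  H_2 = 0.

Order the vertices as v_0 < v_1 < v_2 < v_3 < v_4 < v_5 < v_6 < v_7 < v_8 < v_9. Listing each simplex with vertices in this order, K has dimension 2 with simplices:

  0-simplices (10): [v_0], [v_1], [v_2], [v_3], [v_4], [v_5], [v_6], [v_7], [v_8], [v_9]
  1-simplices (21): (21 of them)
  2-simplices (12): (12 of them)

giving chain groups C_0 ≅ Z^10, C_1 ≅ Z^21, C_2 ≅ Z^12.

The boundary map ∂_1: C_1 → C_0 sends each edge [p,q] (with p < q) to q − p. For instance
  ∂[v_7,v_9] = [v_9] − [v_7].
The 10×21 boundary matrix has rank 8 and Smith normal form diag(1,1,1,1,1,1,1,1).

∂_2: C_2 → C_1 sends each 2-simplex [p,q,r] to [q,r] − [p,r] + [p,q]. For instance
  ∂[v_1,v_2,v_4] = [v_2,v_4] − [v_1,v_4] + [v_1,v_2],
  ∂[v_0,v_1,v_4] = [v_1,v_4] − [v_0,v_4] + [v_0,v_1].
This gives a 21×12 integer matrix of rank 12; reducing to Smith normal form yields diagonal entries (1,1,1,1,1,1,1,1,1,1,1,2).

From H_k ≅ ker(∂_k) / im(∂_{k+1}) we obtain:

  H_0: rank C_0 − rank ∂_1 = 10 − 8 = 2, and the invariant factors of ∂_1 are all 1, so H_0 = Z^2.
  H_1: rank ker ∂_1 − rank ∂_2 = (21 − 8) − 12 = 1, and ∂_2 has invariant factor 2 > 1, so H_1 = Z ⊕ Z/2.
  H_2: rank ker ∂_2 − rank ∂_3 = (12 − 12) − 0 = 0, and there is no ∂_3, so H_2 = 0.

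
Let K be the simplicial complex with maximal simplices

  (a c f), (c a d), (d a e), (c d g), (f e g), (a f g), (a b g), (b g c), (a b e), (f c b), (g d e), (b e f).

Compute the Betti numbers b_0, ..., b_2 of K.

b_0 = 1, b_1 = 0, b_2 = 0.

K has 7 vertices, 18 edges, 12 triangles.
rank ∂_0 = 0, rank ∂_1 = 6 ⇒ b_0 = 7 − 0 − 6 = 1; all invariant factors of ∂_1 are 1 so no torsion. So H_0 ≅ Z.
rank ∂_1 = 6, rank ∂_2 = 12 ⇒ b_1 = 18 − 6 − 12 = 0; ∂_2 has invariant factor(s) [2] giving torsion. So H_1 ≅ Z_2.
rank ∂_2 = 12, rank ∂_3 = 0 ⇒ b_2 = 12 − 12 − 0 = 0. So H_2 ≅ 0.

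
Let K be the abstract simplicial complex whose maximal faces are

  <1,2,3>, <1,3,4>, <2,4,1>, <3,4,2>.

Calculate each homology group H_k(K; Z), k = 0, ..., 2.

Take the total order 1 < 2 < 3 < 4 on the vertex set. Then K (dimension 2) consists of the simplices:

  0-simplices (4): [1], [2], [3], [4]
  1-simplices (6): [1,2], [1,3], [1,4], [2,3], [2,4], [3,4]
  2-simplices (4): [1,2,3], [1,2,4], [1,3,4], [2,3,4]

Hence C_0 ≅ Z^4, C_1 ≅ Z^6, C_2 ≅ Z^4.

The boundary map ∂_1: C_1 → C_0 sends each edge [p,q] (with p < q) to q − p. For instance
  ∂[1,2] = [2] − [1].
As a 4×6 matrix over Z this has rank 3, with invariant factors (1,1,1).

The boundary map ∂_2: C_2 → C_1 sends each 2-simplex [p,q,r] to [q,r] − [p,r] + [p,q]. For instance
  ∂[1,3,4] = [3,4] − [1,4] + [1,3],
  ∂[1,2,4] = [2,4] − [1,4] + [1,2].
As a 6×4 matrix over Z this has rank 3, with invariant factors (1,1,1).

Now H_k = ker ∂_k / im ∂_{k+1}, so:

  H_0: rank C_0 − rank ∂_1 = 4 − 3 = 1, and the invariant factors of ∂_1 are all 1, so H_0 = Z.
  H_1: rank ker ∂_1 − rank ∂_2 = (6 − 3) − 3 = 0, and the invariant factors of ∂_2 are all 1, so H_1 = 0.
  H_2: rank ker ∂_2 − rank ∂_3 = (4 − 3) − 0 = 1, and there is no ∂_3, so H_2 = Z.

As a check, the Euler characteristic is 4 − 6 + 4 = 2, which agrees with 1 − 0 + 1 = 2.

H_0 = Z,  H_1 = 0,  H_2 = Z.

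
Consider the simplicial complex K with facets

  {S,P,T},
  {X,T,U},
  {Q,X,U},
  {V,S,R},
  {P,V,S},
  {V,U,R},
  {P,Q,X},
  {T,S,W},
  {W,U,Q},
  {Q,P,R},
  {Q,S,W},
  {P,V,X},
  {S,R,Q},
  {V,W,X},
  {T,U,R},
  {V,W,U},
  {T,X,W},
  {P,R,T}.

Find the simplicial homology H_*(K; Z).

H_0 ≅ Z,  H_1 ≅ Z ⊕ Z/2,  H_2 = 0.

We work with the vertex ordering P < Q < R < S < T < U < V < W < X. The simplices of K, each written with vertices in increasing order, are:

  0-simplices (9): P, Q, R, S, T, U, V, W, X
  1-simplices (27): PQ, PR, PS, PT, PV, PX, QR, QS, QU, QW, QX, RS, RT, RU, RV, ST, SV, SW, TU, TW, TX, UV, UW, UX, VW, VX, WX
  2-simplices (18): PQR, PQX, PRT, PST, PSV, PVX, QRS, QSW, QUW, QUX, RSV, RTU, RUV, STW, TUX, TWX, UVW, VWX

so the chain groups are C_0 ≅ Z^9, C_1 ≅ Z^27, C_2 ≅ Z^18.

Boundary ∂_1: C_1 → C_0 maps an edge to its endpoints' difference, ∂[p,q] = q − p.
This gives a 9×27 integer matrix of rank 8; reducing to Smith normal form yields diagonal entries (1,1,1,1,1,1,1,1).

∂_2: C_2 → C_1 sends each 2-simplex [p,q,r] to [q,r] − [p,r] + [p,q]. For instance
  ∂STW = TW − SW + ST,
  ∂PVX = VX − PX + PV.
The resulting 27×18 matrix has rank 18, and its Smith normal form has invariant factors (1,1,1,1,1,1,1,1,1,1,1,1,1,1,1,1,1,2).

From H_k ≅ ker(∂_k) / im(∂_{k+1}) we obtain:

  H_0: rank C_0 − rank ∂_1 = 9 − 8 = 1, and the invariant factors of ∂_1 are all 1, so H_0 ≅ Z.
  H_1: rank ker ∂_1 − rank ∂_2 = (27 − 8) − 18 = 1, and ∂_2 has invariant factor 2 > 1, so H_1 ≅ Z ⊕ Z/2.
  H_2: rank ker ∂_2 − rank ∂_3 = (18 − 18) − 0 = 0, and there is no ∂_3, so H_2 ≅ 0.

As a check, the Euler characteristic is 9 − 27 + 18 = 0, which agrees with 1 − 1 + 0 = 0.
(K is a triangulation of the Klein bottle.)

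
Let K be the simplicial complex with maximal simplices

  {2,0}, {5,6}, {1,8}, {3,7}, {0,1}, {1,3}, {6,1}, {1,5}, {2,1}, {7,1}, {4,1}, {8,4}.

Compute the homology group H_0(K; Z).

K has 9 vertices, 12 edges.
rank ∂_0 = 0, rank ∂_1 = 8 ⇒ b_0 = 9 − 0 − 8 = 1; all invariant factors of ∂_1 are 1 so no torsion. So H_0 = Z.

H_0 = Z.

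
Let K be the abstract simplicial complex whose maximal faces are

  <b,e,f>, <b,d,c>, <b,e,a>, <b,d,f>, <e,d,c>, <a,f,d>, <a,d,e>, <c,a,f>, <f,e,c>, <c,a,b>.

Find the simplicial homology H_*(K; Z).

H_0 ≅ Z,  H_1 ≅ Z/2,  H_2 = 0.

Fix the vertex order a < b < c < d < e < f and write every simplex with vertices in increasing order. Then dim K = 2 and the simplices of K are:

  0-simplices (6): a, b, c, d, e, f
  1-simplices (15): ab, ac, ad, ae, af, bc, bd, be, bf, cd, ce, cf, de, df, ef
  2-simplices (10): abc, abe, acf, ade, adf, bcd, bdf, bef, cde, cef

giving chain groups C_0 ≅ Z^6, C_1 ≅ Z^15, C_2 ≅ Z^10.

∂_1: C_1 → C_0 is given by ∂[p,q] = [q] − [p]. For instance
  ∂df = f − d.
The resulting 6×15 matrix has rank 5, and its Smith normal form has invariant factors (1,1,1,1,1).

∂_2: C_2 → C_1 acts by ∂[p,q,r] = [q,r] − [p,r] + [p,q]. For instance
  ∂cef = ef − cf + ce,
  ∂acf = cf − af + ac.
As a 15×10 matrix over Z this has rank 10, with invariant factors (1,1,1,1,1,1,1,1,1,2).

From H_k ≅ ker(∂_k) / im(∂_{k+1}) we obtain:

  H_0: rank C_0 − rank ∂_1 = 6 − 5 = 1, and the invariant factors of ∂_1 are all 1, so H_0 = Z.
  H_1: rank ker ∂_1 − rank ∂_2 = (15 − 5) − 10 = 0, and ∂_2 has invariant factor 2 > 1, so H_1 = Z/2.
  H_2: rank ker ∂_2 − rank ∂_3 = (10 − 10) − 0 = 0, and there is no ∂_3, so H_2 = 0.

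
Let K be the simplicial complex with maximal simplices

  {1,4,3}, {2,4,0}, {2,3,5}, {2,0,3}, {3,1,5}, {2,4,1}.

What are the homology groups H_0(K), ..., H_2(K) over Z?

Fix the vertex order 0 < 1 < 2 < 3 < 4 < 5 and write every simplex with vertices in increasing order. Then dim K = 2 and the simplices of K are:

  0-simplices (6): [0], [1], [2], [3], [4], [5]
  1-simplices (12): [0,2], [0,3], [0,4], [1,2], [1,3], [1,4], [1,5], [2,3], [2,4], [2,5], [3,4], [3,5]
  2-simplices (6): [0,2,3], [0,2,4], [1,2,4], [1,3,4], [1,3,5], [2,3,5]

giving chain groups C_0 ≅ Z^6, C_1 ≅ Z^12, C_2 ≅ Z^6.

∂_1: C_1 → C_0 sends each edge [p,q] (with p < q) to q − p. For instance
  ∂[0,3] = [3] − [0].
The resulting 6×12 matrix has rank 5, and its Smith normal form has invariant factors (1,1,1,1,1).

The boundary map ∂_2: C_2 → C_1 acts by ∂[p,q,r] = [q,r] − [p,r] + [p,q]. For instance
  ∂[2,3,5] = [3,5] − [2,5] + [2,3],
  ∂[0,2,3] = [2,3] − [0,3] + [0,2].
The 12×6 boundary matrix has rank 6 and Smith normal form diag(1,1,1,1,1,1).

From H_k ≅ ker(∂_k) / im(∂_{k+1}) we obtain:

  H_0: rank C_0 − rank ∂_1 = 6 − 5 = 1, and the invariant factors of ∂_1 are all 1, so H_0 ≅ Z.
  H_1: rank ker ∂_1 − rank ∂_2 = (12 − 5) − 6 = 1, and the invariant factors of ∂_2 are all 1, so H_1 ≅ Z.
  H_2: rank ker ∂_2 − rank ∂_3 = (6 − 6) − 0 = 0, and there is no ∂_3, so H_2 ≅ 0.

H_0 = Z,  H_1 = Z,  H_2 = 0.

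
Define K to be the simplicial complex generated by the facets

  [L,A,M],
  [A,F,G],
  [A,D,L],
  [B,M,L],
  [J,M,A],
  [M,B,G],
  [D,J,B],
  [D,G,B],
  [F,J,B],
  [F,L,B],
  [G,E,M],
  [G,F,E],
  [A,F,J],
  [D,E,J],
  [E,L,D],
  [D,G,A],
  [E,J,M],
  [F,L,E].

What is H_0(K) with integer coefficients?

H_0 ≅ Z.

Take the total order A < B < D < E < F < G < J < L < M on the vertex set. Then K (dimension 2) consists of the simplices:

  0-simplices (9): A, B, D, E, F, G, J, L, M
  1-simplices (27): AD, AF, AG, AJ, AL, AM, BD, BF, BG, BJ, BL, BM, DE, DG, DJ, DL, EF, EG, EJ, EL, EM, FG, FJ, FL, GM, JM, LM
  2-simplices (18): ADG, ADL, AFG, AFJ, AJM, ALM, BDG, BDJ, BFJ, BFL, BGM, BLM, DEJ, DEL, EFG, EFL, EGM, EJM

so the chain groups are C_0 ≅ Z^9, C_1 ≅ Z^27, C_2 ≅ Z^18.

Boundary ∂_1: C_1 → C_0 sends each edge [p,q] (with p < q) to q − p. For instance
  ∂BD = D − B.
This gives a 9×27 integer matrix of rank 8; reducing to Smith normal form yields diagonal entries (1,1,1,1,1,1,1,1).

Boundary ∂_2: C_2 → C_1 sends each 2-simplex [p,q,r] to [q,r] − [p,r] + [p,q]. For instance
  ∂BLM = LM − BM + BL,
  ∂ALM = LM − AM + AL.
This gives a 27×18 integer matrix of rank 17; reducing to Smith normal form yields diagonal entries (1,1,1,1,1,1,1,1,1,1,1,1,1,1,1,1,1).

Now H_k = ker ∂_k / im ∂_{k+1}, so:

  H_0: rank C_0 − rank ∂_1 = 9 − 8 = 1, and the invariant factors of ∂_1 are all 1, so H_0 = Z.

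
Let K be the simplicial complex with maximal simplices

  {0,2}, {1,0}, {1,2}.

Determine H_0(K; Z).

K has 3 vertices, 3 edges.
rank ∂_0 = 0, rank ∂_1 = 2 ⇒ b_0 = 3 − 0 − 2 = 1; all invariant factors of ∂_1 are 1 so no torsion. So H_0 ≅ Z.

H_0 ≅ Z.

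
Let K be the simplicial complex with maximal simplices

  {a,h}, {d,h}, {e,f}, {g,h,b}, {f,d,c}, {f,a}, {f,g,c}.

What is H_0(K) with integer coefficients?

We work with the vertex ordering a < b < c < d < e < f < g < h. The simplices of K, each written with vertices in increasing order, are:

  0-simplices (8): a, b, c, d, e, f, g, h
  1-simplices (12): af, ah, bg, bh, cd, cf, cg, df, dh, ef, fg, gh
  2-simplices (3): bgh, cdf, cfg

so the chain groups are C_0 ≅ Z^8, C_1 ≅ Z^12, C_2 ≅ Z^3.

Boundary ∂_1: C_1 → C_0 sends each edge [p,q] (with p < q) to q − p.
The 8×12 boundary matrix has rank 7 and Smith normal form diag(1,1,1,1,1,1,1).

The boundary map ∂_2: C_2 → C_1 sends each 2-simplex [p,q,r] to [q,r] − [p,r] + [p,q]. For instance
  ∂cdf = df − cf + cd,
  ∂cfg = fg − cg + cf.
The resulting 12×3 matrix has rank 3, and its Smith normal form has invariant factors (1,1,1).

From H_k ≅ ker(∂_k) / im(∂_{k+1}) we obtain:

  H_0: rank C_0 − rank ∂_1 = 8 − 7 = 1, and the invariant factors of ∂_1 are all 1, so H_0 ≅ Z.

H_0 = Z.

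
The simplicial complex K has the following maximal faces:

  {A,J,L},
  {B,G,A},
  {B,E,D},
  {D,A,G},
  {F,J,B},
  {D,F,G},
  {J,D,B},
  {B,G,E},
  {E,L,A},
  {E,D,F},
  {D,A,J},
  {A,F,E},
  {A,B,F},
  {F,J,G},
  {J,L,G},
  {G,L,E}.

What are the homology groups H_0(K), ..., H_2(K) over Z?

Fix the vertex order A < B < D < E < F < G < J < L and write every simplex with vertices in increasing order. Then dim K = 2 and the simplices of K are:

  0-simplices (8): A, B, D, E, F, G, J, L
  1-simplices (24): AB, AD, AE, AF, AG, AJ, AL, BD, BE, BF, BG, BJ, DE, DF, DG, DJ, EF, EG, EL, FG, FJ, GJ, GL, JL
  2-simplices (16): ABF, ABG, ADG, ADJ, AEF, AEL, AJL, BDE, BDJ, BEG, BFJ, DEF, DFG, EGL, FGJ, GJL

giving chain groups C_0 ≅ Z^8, C_1 ≅ Z^24, C_2 ≅ Z^16.

The boundary map ∂_1: C_1 → C_0 maps an edge to its endpoints' difference, ∂[p,q] = q − p.
This gives a 8×24 integer matrix of rank 7; reducing to Smith normal form yields diagonal entries (1,1,1,1,1,1,1).

The boundary map ∂_2: C_2 → C_1 maps a triangle to the signed sum of its edges. For instance
  ∂EGL = GL − EL + EG,
  ∂ABG = BG − AG + AB.
As a 24×16 matrix over Z this has rank 15, with invariant factors (1,1,1,1,1,1,1,1,1,1,1,1,1,1,1).

Computing H_k = (kernel of ∂_k) / (image of ∂_{k+1}):

  H_0: rank C_0 − rank ∂_1 = 8 − 7 = 1, and the invariant factors of ∂_1 are all 1, so H_0 ≅ Z.
  H_1: rank ker ∂_1 − rank ∂_2 = (24 − 7) − 15 = 2, and the invariant factors of ∂_2 are all 1, so H_1 ≅ Z^2.
  H_2: rank ker ∂_2 − rank ∂_3 = (16 − 15) − 0 = 1, and there is no ∂_3, so H_2 ≅ Z.

As a check, the Euler characteristic is 8 − 24 + 16 = 0, which agrees with 1 − 2 + 1 = 0.

H_0 = Z,  H_1 = Z^2,  H_2 = Z.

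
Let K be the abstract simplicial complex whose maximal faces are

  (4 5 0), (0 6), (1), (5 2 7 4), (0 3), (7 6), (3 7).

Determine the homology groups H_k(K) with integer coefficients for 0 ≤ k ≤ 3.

H_0 = Z^2,  H_1 = Z^2,  H_2 = 0,  H_3 = 0.

K has 8 vertices, 12 edges, 5 triangles, 1 3-simplex.
rank ∂_0 = 0, rank ∂_1 = 6 ⇒ b_0 = 8 − 0 − 6 = 2; all invariant factors of ∂_1 are 1 so no torsion. So H_0 ≅ Z^2.
rank ∂_1 = 6, rank ∂_2 = 4 ⇒ b_1 = 12 − 6 − 4 = 2; all invariant factors of ∂_2 are 1 so no torsion. So H_1 ≅ Z^2.
rank ∂_2 = 4, rank ∂_3 = 1 ⇒ b_2 = 5 − 4 − 1 = 0; all invariant factors of ∂_3 are 1 so no torsion. So H_2 ≅ 0.
rank ∂_3 = 1, rank ∂_4 = 0 ⇒ b_3 = 1 − 1 − 0 = 0. So H_3 ≅ 0.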